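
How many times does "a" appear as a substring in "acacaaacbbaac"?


Searching for "a" in "acacaaacbbaac"
Scanning each position:
  Position 0: "a" => MATCH
  Position 1: "c" => no
  Position 2: "a" => MATCH
  Position 3: "c" => no
  Position 4: "a" => MATCH
  Position 5: "a" => MATCH
  Position 6: "a" => MATCH
  Position 7: "c" => no
  Position 8: "b" => no
  Position 9: "b" => no
  Position 10: "a" => MATCH
  Position 11: "a" => MATCH
  Position 12: "c" => no
Total occurrences: 7

7


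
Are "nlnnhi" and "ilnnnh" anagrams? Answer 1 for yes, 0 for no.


Strings: "nlnnhi", "ilnnnh"
Sorted first:  hilnnn
Sorted second: hilnnn
Sorted forms match => anagrams

1


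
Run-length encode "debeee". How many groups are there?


Input: debeee
Scanning for consecutive runs:
  Group 1: 'd' x 1 (positions 0-0)
  Group 2: 'e' x 1 (positions 1-1)
  Group 3: 'b' x 1 (positions 2-2)
  Group 4: 'e' x 3 (positions 3-5)
Total groups: 4

4


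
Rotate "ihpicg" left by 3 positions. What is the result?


Input: "ihpicg", rotate left by 3
First 3 characters: "ihp"
Remaining characters: "icg"
Concatenate remaining + first: "icg" + "ihp" = "icgihp"

icgihp


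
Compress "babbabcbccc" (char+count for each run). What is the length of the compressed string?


Input: babbabcbccc
Runs:
  'b' x 1 => "b1"
  'a' x 1 => "a1"
  'b' x 2 => "b2"
  'a' x 1 => "a1"
  'b' x 1 => "b1"
  'c' x 1 => "c1"
  'b' x 1 => "b1"
  'c' x 3 => "c3"
Compressed: "b1a1b2a1b1c1b1c3"
Compressed length: 16

16


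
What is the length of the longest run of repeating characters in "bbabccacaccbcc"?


Input: "bbabccacaccbcc"
Scanning for longest run:
  Position 1 ('b'): continues run of 'b', length=2
  Position 2 ('a'): new char, reset run to 1
  Position 3 ('b'): new char, reset run to 1
  Position 4 ('c'): new char, reset run to 1
  Position 5 ('c'): continues run of 'c', length=2
  Position 6 ('a'): new char, reset run to 1
  Position 7 ('c'): new char, reset run to 1
  Position 8 ('a'): new char, reset run to 1
  Position 9 ('c'): new char, reset run to 1
  Position 10 ('c'): continues run of 'c', length=2
  Position 11 ('b'): new char, reset run to 1
  Position 12 ('c'): new char, reset run to 1
  Position 13 ('c'): continues run of 'c', length=2
Longest run: 'b' with length 2

2


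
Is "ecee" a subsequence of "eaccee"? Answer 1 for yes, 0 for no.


Check if "ecee" is a subsequence of "eaccee"
Greedy scan:
  Position 0 ('e'): matches sub[0] = 'e'
  Position 1 ('a'): no match needed
  Position 2 ('c'): matches sub[1] = 'c'
  Position 3 ('c'): no match needed
  Position 4 ('e'): matches sub[2] = 'e'
  Position 5 ('e'): matches sub[3] = 'e'
All 4 characters matched => is a subsequence

1


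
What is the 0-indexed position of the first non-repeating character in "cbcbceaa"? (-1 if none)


Input: cbcbceaa
Character frequencies:
  'a': 2
  'b': 2
  'c': 3
  'e': 1
Scanning left to right for freq == 1:
  Position 0 ('c'): freq=3, skip
  Position 1 ('b'): freq=2, skip
  Position 2 ('c'): freq=3, skip
  Position 3 ('b'): freq=2, skip
  Position 4 ('c'): freq=3, skip
  Position 5 ('e'): unique! => answer = 5

5


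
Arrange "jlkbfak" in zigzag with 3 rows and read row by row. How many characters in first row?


Zigzag "jlkbfak" into 3 rows:
Placing characters:
  'j' => row 0
  'l' => row 1
  'k' => row 2
  'b' => row 1
  'f' => row 0
  'a' => row 1
  'k' => row 2
Rows:
  Row 0: "jf"
  Row 1: "lba"
  Row 2: "kk"
First row length: 2

2


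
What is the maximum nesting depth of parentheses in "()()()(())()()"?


Input: "()()()(())()()"
Tracking depth:
  Position 0 '(': depth becomes 1
  Position 1 ')': depth becomes 0
  Position 2 '(': depth becomes 1
  Position 3 ')': depth becomes 0
  Position 4 '(': depth becomes 1
  Position 5 ')': depth becomes 0
  Position 6 '(': depth becomes 1
  Position 7 '(': depth becomes 2
  Position 8 ')': depth becomes 1
  Position 9 ')': depth becomes 0
  Position 10 '(': depth becomes 1
  Position 11 ')': depth becomes 0
  Position 12 '(': depth becomes 1
  Position 13 ')': depth becomes 0
Maximum depth reached: 2

2


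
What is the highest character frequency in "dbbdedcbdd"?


Input: dbbdedcbdd
Character counts:
  'b': 3
  'c': 1
  'd': 5
  'e': 1
Maximum frequency: 5

5


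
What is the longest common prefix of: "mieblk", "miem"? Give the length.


Words: mieblk, miem
  Position 0: all 'm' => match
  Position 1: all 'i' => match
  Position 2: all 'e' => match
  Position 3: ('b', 'm') => mismatch, stop
LCP = "mie" (length 3)

3


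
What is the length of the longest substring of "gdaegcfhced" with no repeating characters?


Input: "gdaegcfhced"
Sliding window (track last position of each char):
  Position 0 ('g'): window [0,0] length 1 -- new best
  Position 1 ('d'): window [0,1] length 2 -- new best
  Position 2 ('a'): window [0,2] length 3 -- new best
  Position 3 ('e'): window [0,3] length 4 -- new best
  Position 4 ('g'): repeat (last at 0), move window start to 1
  Position 4 ('g'): window [1,4] length 4
  Position 5 ('c'): window [1,5] length 5 -- new best
  Position 6 ('f'): window [1,6] length 6 -- new best
  Position 7 ('h'): window [1,7] length 7 -- new best
  Position 8 ('c'): repeat (last at 5), move window start to 6
  Position 8 ('c'): window [6,8] length 3
  Position 9 ('e'): window [6,9] length 4
  Position 10 ('d'): window [6,10] length 5
Longest substring with no repeats: "daegcfh" with length 7

7


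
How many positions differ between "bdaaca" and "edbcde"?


Comparing "bdaaca" and "edbcde" position by position:
  Position 0: 'b' vs 'e' => DIFFER
  Position 1: 'd' vs 'd' => same
  Position 2: 'a' vs 'b' => DIFFER
  Position 3: 'a' vs 'c' => DIFFER
  Position 4: 'c' vs 'd' => DIFFER
  Position 5: 'a' vs 'e' => DIFFER
Positions that differ: 5

5


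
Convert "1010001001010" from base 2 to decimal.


Input: "1010001001010" in base 2
Positional expansion:
  Digit '1' (value 1) x 2^12 = 4096
  Digit '0' (value 0) x 2^11 = 0
  Digit '1' (value 1) x 2^10 = 1024
  Digit '0' (value 0) x 2^9 = 0
  Digit '0' (value 0) x 2^8 = 0
  Digit '0' (value 0) x 2^7 = 0
  Digit '1' (value 1) x 2^6 = 64
  Digit '0' (value 0) x 2^5 = 0
  Digit '0' (value 0) x 2^4 = 0
  Digit '1' (value 1) x 2^3 = 8
  Digit '0' (value 0) x 2^2 = 0
  Digit '1' (value 1) x 2^1 = 2
  Digit '0' (value 0) x 2^0 = 0
Sum = 5194

5194


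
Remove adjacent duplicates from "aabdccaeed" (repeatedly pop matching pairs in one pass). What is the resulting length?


Input: aabdccaeed
Stack-based adjacent duplicate removal:
  Read 'a': push. Stack: a
  Read 'a': matches stack top 'a' => pop. Stack: (empty)
  Read 'b': push. Stack: b
  Read 'd': push. Stack: bd
  Read 'c': push. Stack: bdc
  Read 'c': matches stack top 'c' => pop. Stack: bd
  Read 'a': push. Stack: bda
  Read 'e': push. Stack: bdae
  Read 'e': matches stack top 'e' => pop. Stack: bda
  Read 'd': push. Stack: bdad
Final stack: "bdad" (length 4)

4


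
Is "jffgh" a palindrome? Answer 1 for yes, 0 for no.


Input: jffgh
Reversed: hgffj
  Compare pos 0 ('j') with pos 4 ('h'): MISMATCH
  Compare pos 1 ('f') with pos 3 ('g'): MISMATCH
Result: not a palindrome

0


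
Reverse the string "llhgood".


Input: llhgood
Reading characters right to left:
  Position 6: 'd'
  Position 5: 'o'
  Position 4: 'o'
  Position 3: 'g'
  Position 2: 'h'
  Position 1: 'l'
  Position 0: 'l'
Reversed: dooghll

dooghll


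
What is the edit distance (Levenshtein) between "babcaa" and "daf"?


Computing edit distance: "babcaa" -> "daf"
DP table:
           d    a    f
      0    1    2    3
  b   1    1    2    3
  a   2    2    1    2
  b   3    3    2    2
  c   4    4    3    3
  a   5    5    4    4
  a   6    6    5    5
Edit distance = dp[6][3] = 5

5


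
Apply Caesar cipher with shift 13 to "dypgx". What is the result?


Caesar cipher: shift "dypgx" by 13
  'd' (pos 3) + 13 = pos 16 = 'q'
  'y' (pos 24) + 13 = pos 11 = 'l'
  'p' (pos 15) + 13 = pos 2 = 'c'
  'g' (pos 6) + 13 = pos 19 = 't'
  'x' (pos 23) + 13 = pos 10 = 'k'
Result: qlctk

qlctk


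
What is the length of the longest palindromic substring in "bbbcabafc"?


Input: "bbbcabafc"
Checking substrings for palindromes:
  [0:3] "bbb" (len 3) => palindrome
  [4:7] "aba" (len 3) => palindrome
  [0:2] "bb" (len 2) => palindrome
  [1:3] "bb" (len 2) => palindrome
Longest palindromic substring: "bbb" with length 3

3


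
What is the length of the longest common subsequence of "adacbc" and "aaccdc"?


LCS of "adacbc" and "aaccdc"
DP table:
           a    a    c    c    d    c
      0    0    0    0    0    0    0
  a   0    1    1    1    1    1    1
  d   0    1    1    1    1    2    2
  a   0    1    2    2    2    2    2
  c   0    1    2    3    3    3    3
  b   0    1    2    3    3    3    3
  c   0    1    2    3    4    4    4
LCS length = dp[6][6] = 4

4


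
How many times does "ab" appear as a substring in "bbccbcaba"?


Searching for "ab" in "bbccbcaba"
Scanning each position:
  Position 0: "bb" => no
  Position 1: "bc" => no
  Position 2: "cc" => no
  Position 3: "cb" => no
  Position 4: "bc" => no
  Position 5: "ca" => no
  Position 6: "ab" => MATCH
  Position 7: "ba" => no
Total occurrences: 1

1


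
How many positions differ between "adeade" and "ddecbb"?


Comparing "adeade" and "ddecbb" position by position:
  Position 0: 'a' vs 'd' => DIFFER
  Position 1: 'd' vs 'd' => same
  Position 2: 'e' vs 'e' => same
  Position 3: 'a' vs 'c' => DIFFER
  Position 4: 'd' vs 'b' => DIFFER
  Position 5: 'e' vs 'b' => DIFFER
Positions that differ: 4

4


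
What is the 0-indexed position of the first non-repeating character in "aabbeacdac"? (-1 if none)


Input: aabbeacdac
Character frequencies:
  'a': 4
  'b': 2
  'c': 2
  'd': 1
  'e': 1
Scanning left to right for freq == 1:
  Position 0 ('a'): freq=4, skip
  Position 1 ('a'): freq=4, skip
  Position 2 ('b'): freq=2, skip
  Position 3 ('b'): freq=2, skip
  Position 4 ('e'): unique! => answer = 4

4


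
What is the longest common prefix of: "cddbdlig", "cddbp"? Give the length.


Words: cddbdlig, cddbp
  Position 0: all 'c' => match
  Position 1: all 'd' => match
  Position 2: all 'd' => match
  Position 3: all 'b' => match
  Position 4: ('d', 'p') => mismatch, stop
LCP = "cddb" (length 4)

4


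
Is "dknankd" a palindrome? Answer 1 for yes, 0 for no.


Input: dknankd
Reversed: dknankd
  Compare pos 0 ('d') with pos 6 ('d'): match
  Compare pos 1 ('k') with pos 5 ('k'): match
  Compare pos 2 ('n') with pos 4 ('n'): match
Result: palindrome

1


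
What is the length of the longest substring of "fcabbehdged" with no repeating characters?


Input: "fcabbehdged"
Sliding window (track last position of each char):
  Position 0 ('f'): window [0,0] length 1 -- new best
  Position 1 ('c'): window [0,1] length 2 -- new best
  Position 2 ('a'): window [0,2] length 3 -- new best
  Position 3 ('b'): window [0,3] length 4 -- new best
  Position 4 ('b'): repeat (last at 3), move window start to 4
  Position 4 ('b'): window [4,4] length 1
  Position 5 ('e'): window [4,5] length 2
  Position 6 ('h'): window [4,6] length 3
  Position 7 ('d'): window [4,7] length 4
  Position 8 ('g'): window [4,8] length 5 -- new best
  Position 9 ('e'): repeat (last at 5), move window start to 6
  Position 9 ('e'): window [6,9] length 4
  Position 10 ('d'): repeat (last at 7), move window start to 8
  Position 10 ('d'): window [8,10] length 3
Longest substring with no repeats: "behdg" with length 5

5


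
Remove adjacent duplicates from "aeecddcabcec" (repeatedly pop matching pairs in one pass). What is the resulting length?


Input: aeecddcabcec
Stack-based adjacent duplicate removal:
  Read 'a': push. Stack: a
  Read 'e': push. Stack: ae
  Read 'e': matches stack top 'e' => pop. Stack: a
  Read 'c': push. Stack: ac
  Read 'd': push. Stack: acd
  Read 'd': matches stack top 'd' => pop. Stack: ac
  Read 'c': matches stack top 'c' => pop. Stack: a
  Read 'a': matches stack top 'a' => pop. Stack: (empty)
  Read 'b': push. Stack: b
  Read 'c': push. Stack: bc
  Read 'e': push. Stack: bce
  Read 'c': push. Stack: bcec
Final stack: "bcec" (length 4)

4


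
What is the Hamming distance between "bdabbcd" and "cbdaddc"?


Comparing "bdabbcd" and "cbdaddc" position by position:
  Position 0: 'b' vs 'c' => differ
  Position 1: 'd' vs 'b' => differ
  Position 2: 'a' vs 'd' => differ
  Position 3: 'b' vs 'a' => differ
  Position 4: 'b' vs 'd' => differ
  Position 5: 'c' vs 'd' => differ
  Position 6: 'd' vs 'c' => differ
Total differences (Hamming distance): 7

7


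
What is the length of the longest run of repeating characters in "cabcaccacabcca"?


Input: "cabcaccacabcca"
Scanning for longest run:
  Position 1 ('a'): new char, reset run to 1
  Position 2 ('b'): new char, reset run to 1
  Position 3 ('c'): new char, reset run to 1
  Position 4 ('a'): new char, reset run to 1
  Position 5 ('c'): new char, reset run to 1
  Position 6 ('c'): continues run of 'c', length=2
  Position 7 ('a'): new char, reset run to 1
  Position 8 ('c'): new char, reset run to 1
  Position 9 ('a'): new char, reset run to 1
  Position 10 ('b'): new char, reset run to 1
  Position 11 ('c'): new char, reset run to 1
  Position 12 ('c'): continues run of 'c', length=2
  Position 13 ('a'): new char, reset run to 1
Longest run: 'c' with length 2

2


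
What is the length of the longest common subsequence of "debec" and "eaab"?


LCS of "debec" and "eaab"
DP table:
           e    a    a    b
      0    0    0    0    0
  d   0    0    0    0    0
  e   0    1    1    1    1
  b   0    1    1    1    2
  e   0    1    1    1    2
  c   0    1    1    1    2
LCS length = dp[5][4] = 2

2


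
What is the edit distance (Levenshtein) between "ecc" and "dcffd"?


Computing edit distance: "ecc" -> "dcffd"
DP table:
           d    c    f    f    d
      0    1    2    3    4    5
  e   1    1    2    3    4    5
  c   2    2    1    2    3    4
  c   3    3    2    2    3    4
Edit distance = dp[3][5] = 4

4


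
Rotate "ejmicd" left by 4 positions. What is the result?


Input: "ejmicd", rotate left by 4
First 4 characters: "ejmi"
Remaining characters: "cd"
Concatenate remaining + first: "cd" + "ejmi" = "cdejmi"

cdejmi


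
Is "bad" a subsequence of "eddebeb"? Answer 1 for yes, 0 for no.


Check if "bad" is a subsequence of "eddebeb"
Greedy scan:
  Position 0 ('e'): no match needed
  Position 1 ('d'): no match needed
  Position 2 ('d'): no match needed
  Position 3 ('e'): no match needed
  Position 4 ('b'): matches sub[0] = 'b'
  Position 5 ('e'): no match needed
  Position 6 ('b'): no match needed
Only matched 1/3 characters => not a subsequence

0


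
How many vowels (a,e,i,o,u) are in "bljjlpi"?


Input: bljjlpi
Checking each character:
  'b' at position 0: consonant
  'l' at position 1: consonant
  'j' at position 2: consonant
  'j' at position 3: consonant
  'l' at position 4: consonant
  'p' at position 5: consonant
  'i' at position 6: vowel (running total: 1)
Total vowels: 1

1


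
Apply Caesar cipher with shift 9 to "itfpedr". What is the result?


Caesar cipher: shift "itfpedr" by 9
  'i' (pos 8) + 9 = pos 17 = 'r'
  't' (pos 19) + 9 = pos 2 = 'c'
  'f' (pos 5) + 9 = pos 14 = 'o'
  'p' (pos 15) + 9 = pos 24 = 'y'
  'e' (pos 4) + 9 = pos 13 = 'n'
  'd' (pos 3) + 9 = pos 12 = 'm'
  'r' (pos 17) + 9 = pos 0 = 'a'
Result: rcoynma

rcoynma


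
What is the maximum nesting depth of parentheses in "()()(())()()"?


Input: "()()(())()()"
Tracking depth:
  Position 0 '(': depth becomes 1
  Position 1 ')': depth becomes 0
  Position 2 '(': depth becomes 1
  Position 3 ')': depth becomes 0
  Position 4 '(': depth becomes 1
  Position 5 '(': depth becomes 2
  Position 6 ')': depth becomes 1
  Position 7 ')': depth becomes 0
  Position 8 '(': depth becomes 1
  Position 9 ')': depth becomes 0
  Position 10 '(': depth becomes 1
  Position 11 ')': depth becomes 0
Maximum depth reached: 2

2


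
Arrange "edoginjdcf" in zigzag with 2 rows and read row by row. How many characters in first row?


Zigzag "edoginjdcf" into 2 rows:
Placing characters:
  'e' => row 0
  'd' => row 1
  'o' => row 0
  'g' => row 1
  'i' => row 0
  'n' => row 1
  'j' => row 0
  'd' => row 1
  'c' => row 0
  'f' => row 1
Rows:
  Row 0: "eoijc"
  Row 1: "dgndf"
First row length: 5

5


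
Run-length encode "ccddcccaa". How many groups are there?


Input: ccddcccaa
Scanning for consecutive runs:
  Group 1: 'c' x 2 (positions 0-1)
  Group 2: 'd' x 2 (positions 2-3)
  Group 3: 'c' x 3 (positions 4-6)
  Group 4: 'a' x 2 (positions 7-8)
Total groups: 4

4


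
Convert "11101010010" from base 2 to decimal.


Input: "11101010010" in base 2
Positional expansion:
  Digit '1' (value 1) x 2^10 = 1024
  Digit '1' (value 1) x 2^9 = 512
  Digit '1' (value 1) x 2^8 = 256
  Digit '0' (value 0) x 2^7 = 0
  Digit '1' (value 1) x 2^6 = 64
  Digit '0' (value 0) x 2^5 = 0
  Digit '1' (value 1) x 2^4 = 16
  Digit '0' (value 0) x 2^3 = 0
  Digit '0' (value 0) x 2^2 = 0
  Digit '1' (value 1) x 2^1 = 2
  Digit '0' (value 0) x 2^0 = 0
Sum = 1874

1874


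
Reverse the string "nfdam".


Input: nfdam
Reading characters right to left:
  Position 4: 'm'
  Position 3: 'a'
  Position 2: 'd'
  Position 1: 'f'
  Position 0: 'n'
Reversed: madfn

madfn


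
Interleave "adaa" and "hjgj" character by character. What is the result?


Interleaving "adaa" and "hjgj":
  Position 0: 'a' from first, 'h' from second => "ah"
  Position 1: 'd' from first, 'j' from second => "dj"
  Position 2: 'a' from first, 'g' from second => "ag"
  Position 3: 'a' from first, 'j' from second => "aj"
Result: ahdjagaj

ahdjagaj


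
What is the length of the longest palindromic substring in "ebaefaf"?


Input: "ebaefaf"
Checking substrings for palindromes:
  [4:7] "faf" (len 3) => palindrome
Longest palindromic substring: "faf" with length 3

3


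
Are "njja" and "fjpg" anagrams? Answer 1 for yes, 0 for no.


Strings: "njja", "fjpg"
Sorted first:  ajjn
Sorted second: fgjp
Differ at position 0: 'a' vs 'f' => not anagrams

0


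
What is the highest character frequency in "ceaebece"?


Input: ceaebece
Character counts:
  'a': 1
  'b': 1
  'c': 2
  'e': 4
Maximum frequency: 4

4


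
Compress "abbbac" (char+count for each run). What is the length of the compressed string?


Input: abbbac
Runs:
  'a' x 1 => "a1"
  'b' x 3 => "b3"
  'a' x 1 => "a1"
  'c' x 1 => "c1"
Compressed: "a1b3a1c1"
Compressed length: 8

8


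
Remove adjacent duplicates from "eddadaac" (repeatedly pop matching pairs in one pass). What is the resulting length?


Input: eddadaac
Stack-based adjacent duplicate removal:
  Read 'e': push. Stack: e
  Read 'd': push. Stack: ed
  Read 'd': matches stack top 'd' => pop. Stack: e
  Read 'a': push. Stack: ea
  Read 'd': push. Stack: ead
  Read 'a': push. Stack: eada
  Read 'a': matches stack top 'a' => pop. Stack: ead
  Read 'c': push. Stack: eadc
Final stack: "eadc" (length 4)

4


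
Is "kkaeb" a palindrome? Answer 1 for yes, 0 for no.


Input: kkaeb
Reversed: beakk
  Compare pos 0 ('k') with pos 4 ('b'): MISMATCH
  Compare pos 1 ('k') with pos 3 ('e'): MISMATCH
Result: not a palindrome

0


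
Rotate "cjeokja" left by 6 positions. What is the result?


Input: "cjeokja", rotate left by 6
First 6 characters: "cjeokj"
Remaining characters: "a"
Concatenate remaining + first: "a" + "cjeokj" = "acjeokj"

acjeokj


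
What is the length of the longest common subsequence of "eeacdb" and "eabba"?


LCS of "eeacdb" and "eabba"
DP table:
           e    a    b    b    a
      0    0    0    0    0    0
  e   0    1    1    1    1    1
  e   0    1    1    1    1    1
  a   0    1    2    2    2    2
  c   0    1    2    2    2    2
  d   0    1    2    2    2    2
  b   0    1    2    3    3    3
LCS length = dp[6][5] = 3

3


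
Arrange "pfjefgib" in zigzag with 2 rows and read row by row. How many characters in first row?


Zigzag "pfjefgib" into 2 rows:
Placing characters:
  'p' => row 0
  'f' => row 1
  'j' => row 0
  'e' => row 1
  'f' => row 0
  'g' => row 1
  'i' => row 0
  'b' => row 1
Rows:
  Row 0: "pjfi"
  Row 1: "fegb"
First row length: 4

4


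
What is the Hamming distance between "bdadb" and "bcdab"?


Comparing "bdadb" and "bcdab" position by position:
  Position 0: 'b' vs 'b' => same
  Position 1: 'd' vs 'c' => differ
  Position 2: 'a' vs 'd' => differ
  Position 3: 'd' vs 'a' => differ
  Position 4: 'b' vs 'b' => same
Total differences (Hamming distance): 3

3


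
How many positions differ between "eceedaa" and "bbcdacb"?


Comparing "eceedaa" and "bbcdacb" position by position:
  Position 0: 'e' vs 'b' => DIFFER
  Position 1: 'c' vs 'b' => DIFFER
  Position 2: 'e' vs 'c' => DIFFER
  Position 3: 'e' vs 'd' => DIFFER
  Position 4: 'd' vs 'a' => DIFFER
  Position 5: 'a' vs 'c' => DIFFER
  Position 6: 'a' vs 'b' => DIFFER
Positions that differ: 7

7


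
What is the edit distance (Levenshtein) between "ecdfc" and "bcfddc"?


Computing edit distance: "ecdfc" -> "bcfddc"
DP table:
           b    c    f    d    d    c
      0    1    2    3    4    5    6
  e   1    1    2    3    4    5    6
  c   2    2    1    2    3    4    5
  d   3    3    2    2    2    3    4
  f   4    4    3    2    3    3    4
  c   5    5    4    3    3    4    3
Edit distance = dp[5][6] = 3

3


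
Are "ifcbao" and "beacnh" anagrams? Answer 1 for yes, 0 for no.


Strings: "ifcbao", "beacnh"
Sorted first:  abcfio
Sorted second: abcehn
Differ at position 3: 'f' vs 'e' => not anagrams

0


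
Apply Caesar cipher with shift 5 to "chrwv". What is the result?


Caesar cipher: shift "chrwv" by 5
  'c' (pos 2) + 5 = pos 7 = 'h'
  'h' (pos 7) + 5 = pos 12 = 'm'
  'r' (pos 17) + 5 = pos 22 = 'w'
  'w' (pos 22) + 5 = pos 1 = 'b'
  'v' (pos 21) + 5 = pos 0 = 'a'
Result: hmwba

hmwba


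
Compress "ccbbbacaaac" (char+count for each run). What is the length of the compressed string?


Input: ccbbbacaaac
Runs:
  'c' x 2 => "c2"
  'b' x 3 => "b3"
  'a' x 1 => "a1"
  'c' x 1 => "c1"
  'a' x 3 => "a3"
  'c' x 1 => "c1"
Compressed: "c2b3a1c1a3c1"
Compressed length: 12

12


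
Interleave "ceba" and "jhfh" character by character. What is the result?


Interleaving "ceba" and "jhfh":
  Position 0: 'c' from first, 'j' from second => "cj"
  Position 1: 'e' from first, 'h' from second => "eh"
  Position 2: 'b' from first, 'f' from second => "bf"
  Position 3: 'a' from first, 'h' from second => "ah"
Result: cjehbfah

cjehbfah


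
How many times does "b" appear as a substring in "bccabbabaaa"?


Searching for "b" in "bccabbabaaa"
Scanning each position:
  Position 0: "b" => MATCH
  Position 1: "c" => no
  Position 2: "c" => no
  Position 3: "a" => no
  Position 4: "b" => MATCH
  Position 5: "b" => MATCH
  Position 6: "a" => no
  Position 7: "b" => MATCH
  Position 8: "a" => no
  Position 9: "a" => no
  Position 10: "a" => no
Total occurrences: 4

4


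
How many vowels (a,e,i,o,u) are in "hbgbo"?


Input: hbgbo
Checking each character:
  'h' at position 0: consonant
  'b' at position 1: consonant
  'g' at position 2: consonant
  'b' at position 3: consonant
  'o' at position 4: vowel (running total: 1)
Total vowels: 1

1


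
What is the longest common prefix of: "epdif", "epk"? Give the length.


Words: epdif, epk
  Position 0: all 'e' => match
  Position 1: all 'p' => match
  Position 2: ('d', 'k') => mismatch, stop
LCP = "ep" (length 2)

2


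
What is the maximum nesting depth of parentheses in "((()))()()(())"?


Input: "((()))()()(())"
Tracking depth:
  Position 0 '(': depth becomes 1
  Position 1 '(': depth becomes 2
  Position 2 '(': depth becomes 3
  Position 3 ')': depth becomes 2
  Position 4 ')': depth becomes 1
  Position 5 ')': depth becomes 0
  Position 6 '(': depth becomes 1
  Position 7 ')': depth becomes 0
  Position 8 '(': depth becomes 1
  Position 9 ')': depth becomes 0
  Position 10 '(': depth becomes 1
  Position 11 '(': depth becomes 2
  Position 12 ')': depth becomes 1
  Position 13 ')': depth becomes 0
Maximum depth reached: 3

3


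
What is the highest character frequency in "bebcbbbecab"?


Input: bebcbbbecab
Character counts:
  'a': 1
  'b': 6
  'c': 2
  'e': 2
Maximum frequency: 6

6


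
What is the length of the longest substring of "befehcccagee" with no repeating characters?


Input: "befehcccagee"
Sliding window (track last position of each char):
  Position 0 ('b'): window [0,0] length 1 -- new best
  Position 1 ('e'): window [0,1] length 2 -- new best
  Position 2 ('f'): window [0,2] length 3 -- new best
  Position 3 ('e'): repeat (last at 1), move window start to 2
  Position 3 ('e'): window [2,3] length 2
  Position 4 ('h'): window [2,4] length 3
  Position 5 ('c'): window [2,5] length 4 -- new best
  Position 6 ('c'): repeat (last at 5), move window start to 6
  Position 6 ('c'): window [6,6] length 1
  Position 7 ('c'): repeat (last at 6), move window start to 7
  Position 7 ('c'): window [7,7] length 1
  Position 8 ('a'): window [7,8] length 2
  Position 9 ('g'): window [7,9] length 3
  Position 10 ('e'): window [7,10] length 4
  Position 11 ('e'): repeat (last at 10), move window start to 11
  Position 11 ('e'): window [11,11] length 1
Longest substring with no repeats: "fehc" with length 4

4


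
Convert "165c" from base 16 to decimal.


Input: "165c" in base 16
Positional expansion:
  Digit '1' (value 1) x 16^3 = 4096
  Digit '6' (value 6) x 16^2 = 1536
  Digit '5' (value 5) x 16^1 = 80
  Digit 'c' (value 12) x 16^0 = 12
Sum = 5724

5724


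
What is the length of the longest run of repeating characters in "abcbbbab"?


Input: "abcbbbab"
Scanning for longest run:
  Position 1 ('b'): new char, reset run to 1
  Position 2 ('c'): new char, reset run to 1
  Position 3 ('b'): new char, reset run to 1
  Position 4 ('b'): continues run of 'b', length=2
  Position 5 ('b'): continues run of 'b', length=3
  Position 6 ('a'): new char, reset run to 1
  Position 7 ('b'): new char, reset run to 1
Longest run: 'b' with length 3

3


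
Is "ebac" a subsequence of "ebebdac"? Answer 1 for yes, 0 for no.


Check if "ebac" is a subsequence of "ebebdac"
Greedy scan:
  Position 0 ('e'): matches sub[0] = 'e'
  Position 1 ('b'): matches sub[1] = 'b'
  Position 2 ('e'): no match needed
  Position 3 ('b'): no match needed
  Position 4 ('d'): no match needed
  Position 5 ('a'): matches sub[2] = 'a'
  Position 6 ('c'): matches sub[3] = 'c'
All 4 characters matched => is a subsequence

1


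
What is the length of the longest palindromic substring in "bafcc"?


Input: "bafcc"
Checking substrings for palindromes:
  [3:5] "cc" (len 2) => palindrome
Longest palindromic substring: "cc" with length 2

2


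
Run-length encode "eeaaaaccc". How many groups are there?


Input: eeaaaaccc
Scanning for consecutive runs:
  Group 1: 'e' x 2 (positions 0-1)
  Group 2: 'a' x 4 (positions 2-5)
  Group 3: 'c' x 3 (positions 6-8)
Total groups: 3

3


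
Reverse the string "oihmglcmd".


Input: oihmglcmd
Reading characters right to left:
  Position 8: 'd'
  Position 7: 'm'
  Position 6: 'c'
  Position 5: 'l'
  Position 4: 'g'
  Position 3: 'm'
  Position 2: 'h'
  Position 1: 'i'
  Position 0: 'o'
Reversed: dmclgmhio

dmclgmhio


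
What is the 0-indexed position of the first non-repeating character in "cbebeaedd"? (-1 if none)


Input: cbebeaedd
Character frequencies:
  'a': 1
  'b': 2
  'c': 1
  'd': 2
  'e': 3
Scanning left to right for freq == 1:
  Position 0 ('c'): unique! => answer = 0

0


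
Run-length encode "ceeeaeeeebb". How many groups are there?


Input: ceeeaeeeebb
Scanning for consecutive runs:
  Group 1: 'c' x 1 (positions 0-0)
  Group 2: 'e' x 3 (positions 1-3)
  Group 3: 'a' x 1 (positions 4-4)
  Group 4: 'e' x 4 (positions 5-8)
  Group 5: 'b' x 2 (positions 9-10)
Total groups: 5

5


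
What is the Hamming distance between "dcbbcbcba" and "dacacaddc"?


Comparing "dcbbcbcba" and "dacacaddc" position by position:
  Position 0: 'd' vs 'd' => same
  Position 1: 'c' vs 'a' => differ
  Position 2: 'b' vs 'c' => differ
  Position 3: 'b' vs 'a' => differ
  Position 4: 'c' vs 'c' => same
  Position 5: 'b' vs 'a' => differ
  Position 6: 'c' vs 'd' => differ
  Position 7: 'b' vs 'd' => differ
  Position 8: 'a' vs 'c' => differ
Total differences (Hamming distance): 7

7


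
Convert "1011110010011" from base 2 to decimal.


Input: "1011110010011" in base 2
Positional expansion:
  Digit '1' (value 1) x 2^12 = 4096
  Digit '0' (value 0) x 2^11 = 0
  Digit '1' (value 1) x 2^10 = 1024
  Digit '1' (value 1) x 2^9 = 512
  Digit '1' (value 1) x 2^8 = 256
  Digit '1' (value 1) x 2^7 = 128
  Digit '0' (value 0) x 2^6 = 0
  Digit '0' (value 0) x 2^5 = 0
  Digit '1' (value 1) x 2^4 = 16
  Digit '0' (value 0) x 2^3 = 0
  Digit '0' (value 0) x 2^2 = 0
  Digit '1' (value 1) x 2^1 = 2
  Digit '1' (value 1) x 2^0 = 1
Sum = 6035

6035


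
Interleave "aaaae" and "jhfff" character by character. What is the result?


Interleaving "aaaae" and "jhfff":
  Position 0: 'a' from first, 'j' from second => "aj"
  Position 1: 'a' from first, 'h' from second => "ah"
  Position 2: 'a' from first, 'f' from second => "af"
  Position 3: 'a' from first, 'f' from second => "af"
  Position 4: 'e' from first, 'f' from second => "ef"
Result: ajahafafef

ajahafafef


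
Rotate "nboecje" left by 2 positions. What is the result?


Input: "nboecje", rotate left by 2
First 2 characters: "nb"
Remaining characters: "oecje"
Concatenate remaining + first: "oecje" + "nb" = "oecjenb"

oecjenb


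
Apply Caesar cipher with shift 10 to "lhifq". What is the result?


Caesar cipher: shift "lhifq" by 10
  'l' (pos 11) + 10 = pos 21 = 'v'
  'h' (pos 7) + 10 = pos 17 = 'r'
  'i' (pos 8) + 10 = pos 18 = 's'
  'f' (pos 5) + 10 = pos 15 = 'p'
  'q' (pos 16) + 10 = pos 0 = 'a'
Result: vrspa

vrspa


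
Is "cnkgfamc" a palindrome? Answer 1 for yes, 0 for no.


Input: cnkgfamc
Reversed: cmafgknc
  Compare pos 0 ('c') with pos 7 ('c'): match
  Compare pos 1 ('n') with pos 6 ('m'): MISMATCH
  Compare pos 2 ('k') with pos 5 ('a'): MISMATCH
  Compare pos 3 ('g') with pos 4 ('f'): MISMATCH
Result: not a palindrome

0


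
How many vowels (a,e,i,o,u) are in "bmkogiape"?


Input: bmkogiape
Checking each character:
  'b' at position 0: consonant
  'm' at position 1: consonant
  'k' at position 2: consonant
  'o' at position 3: vowel (running total: 1)
  'g' at position 4: consonant
  'i' at position 5: vowel (running total: 2)
  'a' at position 6: vowel (running total: 3)
  'p' at position 7: consonant
  'e' at position 8: vowel (running total: 4)
Total vowels: 4

4


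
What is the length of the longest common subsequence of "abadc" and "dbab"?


LCS of "abadc" and "dbab"
DP table:
           d    b    a    b
      0    0    0    0    0
  a   0    0    0    1    1
  b   0    0    1    1    2
  a   0    0    1    2    2
  d   0    1    1    2    2
  c   0    1    1    2    2
LCS length = dp[5][4] = 2

2


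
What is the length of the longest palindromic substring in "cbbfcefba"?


Input: "cbbfcefba"
Checking substrings for palindromes:
  [1:3] "bb" (len 2) => palindrome
Longest palindromic substring: "bb" with length 2

2


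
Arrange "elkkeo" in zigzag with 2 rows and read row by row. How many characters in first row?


Zigzag "elkkeo" into 2 rows:
Placing characters:
  'e' => row 0
  'l' => row 1
  'k' => row 0
  'k' => row 1
  'e' => row 0
  'o' => row 1
Rows:
  Row 0: "eke"
  Row 1: "lko"
First row length: 3

3


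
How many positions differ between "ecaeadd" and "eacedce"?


Comparing "ecaeadd" and "eacedce" position by position:
  Position 0: 'e' vs 'e' => same
  Position 1: 'c' vs 'a' => DIFFER
  Position 2: 'a' vs 'c' => DIFFER
  Position 3: 'e' vs 'e' => same
  Position 4: 'a' vs 'd' => DIFFER
  Position 5: 'd' vs 'c' => DIFFER
  Position 6: 'd' vs 'e' => DIFFER
Positions that differ: 5

5


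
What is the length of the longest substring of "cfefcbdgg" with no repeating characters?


Input: "cfefcbdgg"
Sliding window (track last position of each char):
  Position 0 ('c'): window [0,0] length 1 -- new best
  Position 1 ('f'): window [0,1] length 2 -- new best
  Position 2 ('e'): window [0,2] length 3 -- new best
  Position 3 ('f'): repeat (last at 1), move window start to 2
  Position 3 ('f'): window [2,3] length 2
  Position 4 ('c'): window [2,4] length 3
  Position 5 ('b'): window [2,5] length 4 -- new best
  Position 6 ('d'): window [2,6] length 5 -- new best
  Position 7 ('g'): window [2,7] length 6 -- new best
  Position 8 ('g'): repeat (last at 7), move window start to 8
  Position 8 ('g'): window [8,8] length 1
Longest substring with no repeats: "efcbdg" with length 6

6


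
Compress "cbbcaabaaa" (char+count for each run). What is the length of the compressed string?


Input: cbbcaabaaa
Runs:
  'c' x 1 => "c1"
  'b' x 2 => "b2"
  'c' x 1 => "c1"
  'a' x 2 => "a2"
  'b' x 1 => "b1"
  'a' x 3 => "a3"
Compressed: "c1b2c1a2b1a3"
Compressed length: 12

12


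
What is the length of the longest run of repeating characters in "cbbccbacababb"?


Input: "cbbccbacababb"
Scanning for longest run:
  Position 1 ('b'): new char, reset run to 1
  Position 2 ('b'): continues run of 'b', length=2
  Position 3 ('c'): new char, reset run to 1
  Position 4 ('c'): continues run of 'c', length=2
  Position 5 ('b'): new char, reset run to 1
  Position 6 ('a'): new char, reset run to 1
  Position 7 ('c'): new char, reset run to 1
  Position 8 ('a'): new char, reset run to 1
  Position 9 ('b'): new char, reset run to 1
  Position 10 ('a'): new char, reset run to 1
  Position 11 ('b'): new char, reset run to 1
  Position 12 ('b'): continues run of 'b', length=2
Longest run: 'b' with length 2

2


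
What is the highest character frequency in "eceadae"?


Input: eceadae
Character counts:
  'a': 2
  'c': 1
  'd': 1
  'e': 3
Maximum frequency: 3

3


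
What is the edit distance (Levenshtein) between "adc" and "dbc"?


Computing edit distance: "adc" -> "dbc"
DP table:
           d    b    c
      0    1    2    3
  a   1    1    2    3
  d   2    1    2    3
  c   3    2    2    2
Edit distance = dp[3][3] = 2

2


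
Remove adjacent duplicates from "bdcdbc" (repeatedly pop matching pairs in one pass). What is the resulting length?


Input: bdcdbc
Stack-based adjacent duplicate removal:
  Read 'b': push. Stack: b
  Read 'd': push. Stack: bd
  Read 'c': push. Stack: bdc
  Read 'd': push. Stack: bdcd
  Read 'b': push. Stack: bdcdb
  Read 'c': push. Stack: bdcdbc
Final stack: "bdcdbc" (length 6)

6


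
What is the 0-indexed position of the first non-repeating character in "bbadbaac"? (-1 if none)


Input: bbadbaac
Character frequencies:
  'a': 3
  'b': 3
  'c': 1
  'd': 1
Scanning left to right for freq == 1:
  Position 0 ('b'): freq=3, skip
  Position 1 ('b'): freq=3, skip
  Position 2 ('a'): freq=3, skip
  Position 3 ('d'): unique! => answer = 3

3


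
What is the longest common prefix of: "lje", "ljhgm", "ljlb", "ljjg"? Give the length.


Words: lje, ljhgm, ljlb, ljjg
  Position 0: all 'l' => match
  Position 1: all 'j' => match
  Position 2: ('e', 'h', 'l', 'j') => mismatch, stop
LCP = "lj" (length 2)

2


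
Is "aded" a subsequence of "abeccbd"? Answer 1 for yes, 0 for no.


Check if "aded" is a subsequence of "abeccbd"
Greedy scan:
  Position 0 ('a'): matches sub[0] = 'a'
  Position 1 ('b'): no match needed
  Position 2 ('e'): no match needed
  Position 3 ('c'): no match needed
  Position 4 ('c'): no match needed
  Position 5 ('b'): no match needed
  Position 6 ('d'): matches sub[1] = 'd'
Only matched 2/4 characters => not a subsequence

0


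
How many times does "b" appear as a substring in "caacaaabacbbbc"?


Searching for "b" in "caacaaabacbbbc"
Scanning each position:
  Position 0: "c" => no
  Position 1: "a" => no
  Position 2: "a" => no
  Position 3: "c" => no
  Position 4: "a" => no
  Position 5: "a" => no
  Position 6: "a" => no
  Position 7: "b" => MATCH
  Position 8: "a" => no
  Position 9: "c" => no
  Position 10: "b" => MATCH
  Position 11: "b" => MATCH
  Position 12: "b" => MATCH
  Position 13: "c" => no
Total occurrences: 4

4


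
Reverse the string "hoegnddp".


Input: hoegnddp
Reading characters right to left:
  Position 7: 'p'
  Position 6: 'd'
  Position 5: 'd'
  Position 4: 'n'
  Position 3: 'g'
  Position 2: 'e'
  Position 1: 'o'
  Position 0: 'h'
Reversed: pddngeoh

pddngeoh


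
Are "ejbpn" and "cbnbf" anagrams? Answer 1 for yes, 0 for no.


Strings: "ejbpn", "cbnbf"
Sorted first:  bejnp
Sorted second: bbcfn
Differ at position 1: 'e' vs 'b' => not anagrams

0


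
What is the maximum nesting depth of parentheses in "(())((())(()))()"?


Input: "(())((())(()))()"
Tracking depth:
  Position 0 '(': depth becomes 1
  Position 1 '(': depth becomes 2
  Position 2 ')': depth becomes 1
  Position 3 ')': depth becomes 0
  Position 4 '(': depth becomes 1
  Position 5 '(': depth becomes 2
  Position 6 '(': depth becomes 3
  Position 7 ')': depth becomes 2
  Position 8 ')': depth becomes 1
  Position 9 '(': depth becomes 2
  Position 10 '(': depth becomes 3
  Position 11 ')': depth becomes 2
  Position 12 ')': depth becomes 1
  Position 13 ')': depth becomes 0
  Position 14 '(': depth becomes 1
  Position 15 ')': depth becomes 0
Maximum depth reached: 3

3


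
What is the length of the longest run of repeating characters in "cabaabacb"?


Input: "cabaabacb"
Scanning for longest run:
  Position 1 ('a'): new char, reset run to 1
  Position 2 ('b'): new char, reset run to 1
  Position 3 ('a'): new char, reset run to 1
  Position 4 ('a'): continues run of 'a', length=2
  Position 5 ('b'): new char, reset run to 1
  Position 6 ('a'): new char, reset run to 1
  Position 7 ('c'): new char, reset run to 1
  Position 8 ('b'): new char, reset run to 1
Longest run: 'a' with length 2

2


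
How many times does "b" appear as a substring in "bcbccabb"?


Searching for "b" in "bcbccabb"
Scanning each position:
  Position 0: "b" => MATCH
  Position 1: "c" => no
  Position 2: "b" => MATCH
  Position 3: "c" => no
  Position 4: "c" => no
  Position 5: "a" => no
  Position 6: "b" => MATCH
  Position 7: "b" => MATCH
Total occurrences: 4

4


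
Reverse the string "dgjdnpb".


Input: dgjdnpb
Reading characters right to left:
  Position 6: 'b'
  Position 5: 'p'
  Position 4: 'n'
  Position 3: 'd'
  Position 2: 'j'
  Position 1: 'g'
  Position 0: 'd'
Reversed: bpndjgd

bpndjgd


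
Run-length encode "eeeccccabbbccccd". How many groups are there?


Input: eeeccccabbbccccd
Scanning for consecutive runs:
  Group 1: 'e' x 3 (positions 0-2)
  Group 2: 'c' x 4 (positions 3-6)
  Group 3: 'a' x 1 (positions 7-7)
  Group 4: 'b' x 3 (positions 8-10)
  Group 5: 'c' x 4 (positions 11-14)
  Group 6: 'd' x 1 (positions 15-15)
Total groups: 6

6


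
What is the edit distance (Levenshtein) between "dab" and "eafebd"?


Computing edit distance: "dab" -> "eafebd"
DP table:
           e    a    f    e    b    d
      0    1    2    3    4    5    6
  d   1    1    2    3    4    5    5
  a   2    2    1    2    3    4    5
  b   3    3    2    2    3    3    4
Edit distance = dp[3][6] = 4

4


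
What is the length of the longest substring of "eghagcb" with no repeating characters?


Input: "eghagcb"
Sliding window (track last position of each char):
  Position 0 ('e'): window [0,0] length 1 -- new best
  Position 1 ('g'): window [0,1] length 2 -- new best
  Position 2 ('h'): window [0,2] length 3 -- new best
  Position 3 ('a'): window [0,3] length 4 -- new best
  Position 4 ('g'): repeat (last at 1), move window start to 2
  Position 4 ('g'): window [2,4] length 3
  Position 5 ('c'): window [2,5] length 4
  Position 6 ('b'): window [2,6] length 5 -- new best
Longest substring with no repeats: "hagcb" with length 5

5


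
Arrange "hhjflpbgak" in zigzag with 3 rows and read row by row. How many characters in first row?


Zigzag "hhjflpbgak" into 3 rows:
Placing characters:
  'h' => row 0
  'h' => row 1
  'j' => row 2
  'f' => row 1
  'l' => row 0
  'p' => row 1
  'b' => row 2
  'g' => row 1
  'a' => row 0
  'k' => row 1
Rows:
  Row 0: "hla"
  Row 1: "hfpgk"
  Row 2: "jb"
First row length: 3

3
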